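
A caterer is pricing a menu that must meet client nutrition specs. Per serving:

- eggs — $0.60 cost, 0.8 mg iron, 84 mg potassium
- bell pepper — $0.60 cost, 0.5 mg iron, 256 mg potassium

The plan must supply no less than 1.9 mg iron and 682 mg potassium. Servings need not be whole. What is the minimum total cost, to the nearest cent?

$1.96

At the optimum either one food covers both requirements or two foods hit both targets exactly; no other combination can be cheaper.
eggs only: max(1.9/0.8, 682/84) = 8.119 servings → $4.87.
bell pepper only: max(1.9/0.5, 682/256) = 3.8 servings → $2.28.
eggs + bell pepper with both tight: 0.8931 servings and 2.371 servings → $1.96.
The minimum over all feasible corners is $1.96.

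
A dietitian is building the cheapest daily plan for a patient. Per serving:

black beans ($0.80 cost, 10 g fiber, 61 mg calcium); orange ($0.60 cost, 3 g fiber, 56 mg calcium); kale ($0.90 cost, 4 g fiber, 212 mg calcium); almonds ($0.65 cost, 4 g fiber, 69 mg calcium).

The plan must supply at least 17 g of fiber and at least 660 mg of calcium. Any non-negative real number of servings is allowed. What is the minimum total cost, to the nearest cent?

$3.08

This is a tiny linear program; its minimum lies at a vertex of the feasible set. List the vertices and price them.
black beans only: max(17/10, 660/61) = 10.82 servings → $8.66.
orange only: max(17/3, 660/56) = 11.79 servings → $7.07.
kale only: max(17/4, 660/212) = 4.25 servings → $3.83.
almonds only: max(17/4, 660/69) = 9.565 servings → $6.22.
black beans + orange with both targets exact would need a negative amount; discard.
black beans + kale with both tight: 0.5139 servings and 2.965 servings → $3.08.
black beans + almonds: intersection lies outside the first quadrant.
orange + kale with both tight: 2.34 servings and 2.495 servings → $3.65.
orange + almonds with both targets exact would need a negative amount; discard.
kale + almonds with both tight: 2.565 servings and 1.685 servings → $3.40.
Cheapest feasible corner: $3.08.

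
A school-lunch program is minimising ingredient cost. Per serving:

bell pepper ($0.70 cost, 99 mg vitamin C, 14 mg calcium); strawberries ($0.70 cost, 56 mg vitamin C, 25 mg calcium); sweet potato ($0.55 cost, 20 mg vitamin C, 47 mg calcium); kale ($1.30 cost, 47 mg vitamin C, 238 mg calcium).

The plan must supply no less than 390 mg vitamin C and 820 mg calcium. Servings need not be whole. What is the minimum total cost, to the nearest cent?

$5.96

A basic optimal solution has at most two foods positive. Try each food alone and each pair with both targets met exactly.
bell pepper only: max(390/99, 820/14) = 58.57 servings → $41.00.
strawberries only: max(390/56, 820/25) = 32.8 servings → $22.96.
sweet potato only: max(390/20, 820/47) = 19.5 servings → $10.72.
kale only: max(390/47, 820/238) = 8.298 servings → $10.79.
bell pepper + strawberries: the both-tight solution has a negative serving — not a feasible corner.
bell pepper + sweet potato with both tight: 0.4413 servings and 17.32 servings → $9.83.
bell pepper + kale with both tight: 2.37 servings and 3.306 servings → $5.96.
strawberries + sweet potato with both tight: 0.9053 servings and 16.97 servings → $9.96.
strawberries + kale with both tight: 4.466 servings and 2.976 servings → $7.00.
sweet potato + kale with both targets exact would need a negative amount; discard.
Cheapest feasible corner: $5.96.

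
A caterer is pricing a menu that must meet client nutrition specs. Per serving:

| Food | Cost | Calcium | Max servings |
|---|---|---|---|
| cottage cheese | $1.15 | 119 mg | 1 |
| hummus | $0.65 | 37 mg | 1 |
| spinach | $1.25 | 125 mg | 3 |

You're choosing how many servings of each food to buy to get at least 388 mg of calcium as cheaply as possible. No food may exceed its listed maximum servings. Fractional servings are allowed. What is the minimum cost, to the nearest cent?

$3.84

Cost per mg of calcium: cottage cheese $0.0097, spinach $0.0100, hummus $0.0176.
Take 1 serving of cottage cheese: +119.0 mg calcium for $1.15 (total $1.15, still need 269.0 mg).
Take 2.152 servings of spinach: +269.0 mg calcium for $2.69 (total $3.84, still need 0.0 mg).
Filling from the cheapest source first is optimal under one linear minimum: $3.84.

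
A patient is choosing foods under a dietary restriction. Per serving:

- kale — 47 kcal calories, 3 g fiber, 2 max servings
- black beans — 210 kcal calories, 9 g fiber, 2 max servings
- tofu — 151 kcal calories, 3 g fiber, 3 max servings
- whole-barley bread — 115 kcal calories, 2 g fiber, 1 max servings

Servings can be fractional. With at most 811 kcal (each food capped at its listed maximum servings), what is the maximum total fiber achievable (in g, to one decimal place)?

29.9 g

Fiber per kcal: kale 0.06383, black beans 0.04286, tofu 0.01987, whole-barley bread 0.01739.
Take 2 servings of kale: uses 94 kcal, +6.0 g fiber (running total 6.0 g).
Take 2 servings of black beans: uses 420 kcal, +18.0 g fiber (running total 24.0 g).
Take 1.967 servings of tofu: uses 297 kcal, +5.9 g fiber (running total 29.9 g).
Filling greedily by fiber-per-kcal is optimal for one linear limit, giving 29.9 g.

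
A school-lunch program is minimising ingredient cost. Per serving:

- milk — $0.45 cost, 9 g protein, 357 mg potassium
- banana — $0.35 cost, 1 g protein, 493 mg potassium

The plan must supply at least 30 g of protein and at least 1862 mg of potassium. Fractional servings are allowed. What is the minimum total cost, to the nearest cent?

Compare the cost at each extreme point of the feasible region.
milk only: max(30/9, 1862/357) = 5.216 servings → $2.35.
banana only: max(30/1, 1862/493) = 30 servings → $10.50.
milk + banana with both tight: 3.169 servings and 1.482 servings → $1.94.
So the least-cost plan costs $1.94.

$1.94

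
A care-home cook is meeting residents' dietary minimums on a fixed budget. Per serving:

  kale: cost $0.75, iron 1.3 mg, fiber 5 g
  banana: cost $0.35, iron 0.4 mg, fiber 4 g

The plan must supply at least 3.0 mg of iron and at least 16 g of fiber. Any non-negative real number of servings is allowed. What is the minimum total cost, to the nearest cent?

Minimising a linear cost over {iron ≥ 3.0, fiber ≥ 16, servings ≥ 0} — the optimum is at a vertex, using one or two foods.
kale only: max(3.0/1.3, 16/5) = 3.2 servings → $2.40.
banana only: max(3.0/0.4, 16/4) = 7.5 servings → $2.62.
kale + banana with both tight: 1.75 servings and 1.812 servings → $1.95.
So the least-cost plan costs $1.95.

$1.95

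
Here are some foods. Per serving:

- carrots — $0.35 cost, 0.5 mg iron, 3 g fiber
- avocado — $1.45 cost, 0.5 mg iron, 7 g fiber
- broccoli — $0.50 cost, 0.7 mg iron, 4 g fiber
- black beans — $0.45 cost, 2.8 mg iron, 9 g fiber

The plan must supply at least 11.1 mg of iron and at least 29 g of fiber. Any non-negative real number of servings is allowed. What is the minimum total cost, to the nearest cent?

$1.78

Check every corner: each single food scaled to meet both minima, and each pair solved so both constraints bind.
carrots only: max(11.1/0.5, 29/3) = 22.2 servings → $7.77.
avocado only: max(11.1/0.5, 29/7) = 22.2 servings → $32.19.
broccoli only: max(11.1/0.7, 29/4) = 15.86 servings → $7.93.
black beans only: max(11.1/2.8, 29/9) = 3.964 servings → $1.78.
carrots + avocado: the both-tight solution has a negative serving — not a feasible corner.
carrots + broccoli: intersection lies outside the first quadrant.
carrots + black beans: the both-tight solution has a negative serving — not a feasible corner.
avocado + broccoli: the both-tight solution has a negative serving — not a feasible corner.
avocado + black beans: the both-tight solution has a negative serving — not a feasible corner.
broccoli + black beans with both targets exact would need a negative amount; discard.
The minimum over all feasible corners is $1.78.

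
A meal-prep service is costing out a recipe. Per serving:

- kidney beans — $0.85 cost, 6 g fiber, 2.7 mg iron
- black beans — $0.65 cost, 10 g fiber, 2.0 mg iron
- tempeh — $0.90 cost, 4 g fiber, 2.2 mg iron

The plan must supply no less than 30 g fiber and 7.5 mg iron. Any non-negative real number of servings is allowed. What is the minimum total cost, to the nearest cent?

$2.41

At the optimum either one food covers both requirements or two foods hit both targets exactly; no other combination can be cheaper.
kidney beans only: max(30/6, 7.5/2.7) = 5 servings → $4.25.
black beans only: max(30/10, 7.5/2.0) = 3.75 servings → $2.44.
tempeh only: max(30/4, 7.5/2.2) = 7.5 servings → $6.75.
kidney beans + black beans with both tight: 1 serving and 2.4 servings → $2.41.
kidney beans + tempeh with both targets exact would need a negative amount; discard.
black beans + tempeh with both tight: 2.571 servings and 1.071 servings → $2.64.
The minimum over all feasible corners is $2.41.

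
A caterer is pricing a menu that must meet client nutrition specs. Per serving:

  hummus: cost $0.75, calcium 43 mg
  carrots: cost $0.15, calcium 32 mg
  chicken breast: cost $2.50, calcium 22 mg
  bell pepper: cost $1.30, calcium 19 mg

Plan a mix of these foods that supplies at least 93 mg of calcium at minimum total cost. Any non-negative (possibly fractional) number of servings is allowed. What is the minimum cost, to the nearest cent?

Cost per mg of calcium: carrots $0.0047, hummus $0.0174, bell pepper $0.0684, chicken breast $0.1136.
With no serving limits, use only carrots: 93 mg / 32 mg = 2.906 servings × $0.15 = $0.44.

$0.44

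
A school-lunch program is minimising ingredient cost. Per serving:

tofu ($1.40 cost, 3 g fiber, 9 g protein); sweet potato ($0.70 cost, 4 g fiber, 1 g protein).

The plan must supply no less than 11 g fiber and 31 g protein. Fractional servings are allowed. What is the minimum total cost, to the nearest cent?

A basic optimal solution has at most two foods positive. Try each food alone and each pair with both targets met exactly.
tofu only: max(11/3, 31/9) = 3.667 servings → $5.13.
sweet potato only: max(11/4, 31/1) = 31 servings → $21.70.
tofu + sweet potato with both tight: 3.424 servings and 0.1818 servings → $4.92.
The minimum over all feasible corners is $4.92.

$4.92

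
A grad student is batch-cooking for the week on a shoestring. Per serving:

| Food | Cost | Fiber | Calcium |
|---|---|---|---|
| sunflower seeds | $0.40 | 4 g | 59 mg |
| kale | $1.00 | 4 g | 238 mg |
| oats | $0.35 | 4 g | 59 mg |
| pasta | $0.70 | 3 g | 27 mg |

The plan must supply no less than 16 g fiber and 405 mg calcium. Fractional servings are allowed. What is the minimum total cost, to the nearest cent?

$2.01

At the optimum either one food covers both requirements or two foods hit both targets exactly; no other combination can be cheaper.
sunflower seeds only: max(16/4, 405/59) = 6.864 servings → $2.75.
kale only: max(16/4, 405/238) = 4 servings → $4.00.
oats only: max(16/4, 405/59) = 6.864 servings → $2.40.
pasta only: max(16/3, 405/27) = 15 servings → $10.50.
sunflower seeds + kale with both tight: 3.056 servings and 0.9441 servings → $2.17.
sunflower seeds + oats (both tight): parallel constraints — no distinct corner.
sunflower seeds + pasta: the both-tight solution has a negative serving — not a feasible corner.
kale + oats with both tight: 0.9441 servings and 3.056 servings → $2.01.
kale + pasta with both tight: 1.292 servings and 3.611 servings → $3.82.
oats + pasta: the both-tight solution has a negative serving — not a feasible corner.
So the least-cost plan costs $2.01.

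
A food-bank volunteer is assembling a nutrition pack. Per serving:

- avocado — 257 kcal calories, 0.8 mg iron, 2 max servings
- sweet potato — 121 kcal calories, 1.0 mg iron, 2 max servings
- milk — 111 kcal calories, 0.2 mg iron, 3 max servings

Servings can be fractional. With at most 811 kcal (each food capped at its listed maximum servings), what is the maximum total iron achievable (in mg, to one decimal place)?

3.7 mg

Iron per kcal: sweet potato 0.008264, avocado 0.003113, milk 0.001802.
Take 2 servings of sweet potato: uses 242 kcal, +2.0 mg iron (running total 2.0 mg).
Take 2 servings of avocado: uses 514 kcal, +1.6 mg iron (running total 3.6 mg).
Take 0.4955 servings of milk: uses 55 kcal, +0.1 mg iron (running total 3.7 mg).
Filling greedily by iron-per-kcal is optimal for one linear limit, giving 3.7 mg.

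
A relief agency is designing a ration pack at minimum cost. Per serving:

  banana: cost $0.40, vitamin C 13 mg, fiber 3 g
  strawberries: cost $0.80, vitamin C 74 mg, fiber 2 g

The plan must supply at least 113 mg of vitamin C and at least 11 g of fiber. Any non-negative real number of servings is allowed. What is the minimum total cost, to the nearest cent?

$2.00

banana only: max(113/13, 11/3) = 8.692 servings → $3.48.
strawberries only: max(113/74, 11/2) = 5.5 servings → $4.40.
banana + strawberries with both tight: 3 servings and 1 serving → $2.00.
So the least-cost plan costs $2.00.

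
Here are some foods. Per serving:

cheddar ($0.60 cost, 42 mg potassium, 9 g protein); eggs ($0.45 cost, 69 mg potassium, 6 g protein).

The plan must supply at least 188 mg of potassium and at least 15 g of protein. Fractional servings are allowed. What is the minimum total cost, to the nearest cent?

A basic optimal solution has at most two foods positive. Try each food alone and each pair with both targets met exactly.
cheddar only: max(188/42, 15/9) = 4.476 servings → $2.69.
eggs only: max(188/69, 15/6) = 2.725 servings → $1.23.
cheddar + eggs: intersection lies outside the first quadrant.
So the least-cost plan costs $1.23.

$1.23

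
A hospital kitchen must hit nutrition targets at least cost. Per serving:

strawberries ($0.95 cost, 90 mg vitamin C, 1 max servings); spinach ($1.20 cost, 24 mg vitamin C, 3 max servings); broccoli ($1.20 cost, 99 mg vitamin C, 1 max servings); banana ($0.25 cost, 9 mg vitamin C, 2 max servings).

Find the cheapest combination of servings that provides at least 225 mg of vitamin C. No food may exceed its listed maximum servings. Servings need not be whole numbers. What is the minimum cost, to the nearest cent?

Cost per mg of vitamin C: strawberries $0.0106, broccoli $0.0121, banana $0.0278, spinach $0.0500.
Take 1 serving of strawberries: +90.0 mg vitamin C for $0.95 (total $0.95, still need 135.0 mg).
Take 1 serving of broccoli: +99.0 mg vitamin C for $1.20 (total $2.15, still need 36.0 mg).
Take 2 servings of banana: +18.0 mg vitamin C for $0.50 (total $2.65, still need 18.0 mg).
Take 0.75 servings of spinach: +18.0 mg vitamin C for $0.90 (total $3.55, still need 0.0 mg).
Greedy by cheapest-per-mg is optimal for a single linear constraint, so the minimum cost is $3.55.

$3.55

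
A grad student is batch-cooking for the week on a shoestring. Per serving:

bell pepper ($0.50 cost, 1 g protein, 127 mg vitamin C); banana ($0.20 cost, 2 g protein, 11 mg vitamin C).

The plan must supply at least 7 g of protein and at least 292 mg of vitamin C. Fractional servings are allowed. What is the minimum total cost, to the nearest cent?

$1.53

Check every corner: each single food scaled to meet both minima, and each pair solved so both constraints bind.
bell pepper only: max(7/1, 292/127) = 7 servings → $3.50.
banana only: max(7/2, 292/11) = 26.55 servings → $5.31.
bell pepper + banana with both tight: 2.086 servings and 2.457 servings → $1.53.
The minimum over all feasible corners is $1.53.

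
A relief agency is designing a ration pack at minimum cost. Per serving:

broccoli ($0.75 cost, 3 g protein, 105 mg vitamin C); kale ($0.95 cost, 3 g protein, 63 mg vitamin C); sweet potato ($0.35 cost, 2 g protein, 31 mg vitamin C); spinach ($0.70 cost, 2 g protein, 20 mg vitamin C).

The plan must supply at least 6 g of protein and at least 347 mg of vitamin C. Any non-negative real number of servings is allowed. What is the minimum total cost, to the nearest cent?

$2.48

The cheapest plan sits at a corner of the feasible region — with two constraints it uses at most two foods.
broccoli only: max(6/3, 347/105) = 3.305 servings → $2.48.
kale only: max(6/3, 347/63) = 5.508 servings → $5.23.
sweet potato only: max(6/2, 347/31) = 11.19 servings → $3.92.
spinach only: max(6/2, 347/20) = 17.35 servings → $12.14.
broccoli + kale: the both-tight solution has a negative serving — not a feasible corner.
broccoli + sweet potato: intersection lies outside the first quadrant.
broccoli + spinach with both targets exact would need a negative amount; discard.
kale + sweet potato: intersection lies outside the first quadrant.
kale + spinach with both targets exact would need a negative amount; discard.
sweet potato + spinach with both targets exact would need a negative amount; discard.
Cheapest feasible corner: $2.48.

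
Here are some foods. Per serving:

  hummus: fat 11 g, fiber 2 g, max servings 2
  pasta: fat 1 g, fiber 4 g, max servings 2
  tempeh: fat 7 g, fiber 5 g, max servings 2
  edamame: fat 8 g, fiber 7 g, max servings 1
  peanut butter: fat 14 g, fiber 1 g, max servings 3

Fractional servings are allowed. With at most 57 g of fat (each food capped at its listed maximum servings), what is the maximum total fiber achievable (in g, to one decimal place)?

Fiber per g fat: pasta 4, edamame 0.875, tempeh 0.7143, hummus 0.1818, peanut butter 0.07143.
Take 2 servings of pasta: uses 2 g fat, +8.0 g fiber (running total 8.0 g).
Take 1 serving of edamame: uses 8 g fat, +7.0 g fiber (running total 15.0 g).
Take 2 servings of tempeh: uses 14 g fat, +10.0 g fiber (running total 25.0 g).
Take 2 servings of hummus: uses 22 g fat, +4.0 g fiber (running total 29.0 g).
Take 0.7857 servings of peanut butter: uses 11 g fat, +0.8 g fiber (running total 29.8 g).
Greedy by best ratio exhausts the fat allowance optimally: 29.8 g.

29.8 g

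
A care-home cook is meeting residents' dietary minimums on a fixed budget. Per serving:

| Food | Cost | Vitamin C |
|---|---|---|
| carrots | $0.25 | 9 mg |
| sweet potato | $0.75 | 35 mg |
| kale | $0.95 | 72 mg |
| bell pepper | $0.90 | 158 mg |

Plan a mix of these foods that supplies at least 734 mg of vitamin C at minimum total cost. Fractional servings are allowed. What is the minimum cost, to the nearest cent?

Cost per mg of vitamin C: bell pepper $0.0057, kale $0.0132, sweet potato $0.0214, carrots $0.0278.
With no serving limits, use only bell pepper: 734 mg / 158 mg = 4.646 servings × $0.90 = $4.18.

$4.18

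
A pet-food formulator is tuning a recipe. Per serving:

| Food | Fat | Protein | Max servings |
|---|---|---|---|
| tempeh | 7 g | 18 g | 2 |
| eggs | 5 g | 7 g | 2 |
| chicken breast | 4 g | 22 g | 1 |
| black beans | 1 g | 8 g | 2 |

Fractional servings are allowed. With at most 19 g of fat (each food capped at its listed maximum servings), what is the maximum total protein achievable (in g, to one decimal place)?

71.4 g

Protein per g fat: black beans 8, chicken breast 5.5, tempeh 2.571, eggs 1.4.
Take 2 servings of black beans: uses 2 g fat, +16.0 g protein (running total 16.0 g).
Take 1 serving of chicken breast: uses 4 g fat, +22.0 g protein (running total 38.0 g).
Take 1.857 servings of tempeh: uses 13 g fat, +33.4 g protein (running total 71.4 g).
Greedy by best ratio exhausts the fat allowance optimally: 71.4 g.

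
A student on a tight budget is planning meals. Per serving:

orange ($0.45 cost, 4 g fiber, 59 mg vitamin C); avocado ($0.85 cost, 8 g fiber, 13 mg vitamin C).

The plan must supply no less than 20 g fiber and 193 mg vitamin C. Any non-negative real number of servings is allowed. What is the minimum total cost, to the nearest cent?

Minimising a linear cost over {fiber ≥ 20, vitamin C ≥ 193, servings ≥ 0} — the optimum is at a vertex, using one or two foods.
orange only: max(20/4, 193/59) = 5 servings → $2.25.
avocado only: max(20/8, 193/13) = 14.85 servings → $12.62.
orange + avocado with both tight: 3.057 servings and 0.9714 servings → $2.20.
The minimum over all feasible corners is $2.20.

$2.20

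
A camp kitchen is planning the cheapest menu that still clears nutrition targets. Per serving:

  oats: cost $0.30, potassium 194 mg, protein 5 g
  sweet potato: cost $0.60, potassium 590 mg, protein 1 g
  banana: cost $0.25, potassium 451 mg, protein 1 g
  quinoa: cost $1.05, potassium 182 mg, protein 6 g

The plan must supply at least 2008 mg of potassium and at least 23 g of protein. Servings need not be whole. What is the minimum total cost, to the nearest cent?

Two binding constraints pin down two serving amounts, so the optimal mix uses at most two foods. The candidates are each food alone (scaled to the tighter of potassium/protein) and each pair with both constraints tight.
oats only: max(2008/194, 23/5) = 10.35 servings → $3.11.
sweet potato only: max(2008/590, 23/1) = 23 servings → $13.80.
banana only: max(2008/451, 23/1) = 23 servings → $5.75.
quinoa only: max(2008/182, 23/6) = 11.03 servings → $11.58.
oats + sweet potato with both tight: 4.195 servings and 2.024 servings → $2.47.
oats + banana with both tight: 4.059 servings and 2.706 servings → $1.89.
oats + quinoa: intersection lies outside the first quadrant.
sweet potato + banana: the both-tight solution has a negative serving — not a feasible corner.
sweet potato + quinoa with both tight: 2.341 servings and 3.443 servings → $5.02.
banana + quinoa with both tight: 3.115 servings and 3.314 servings → $4.26.
So the least-cost plan costs $1.89.

$1.89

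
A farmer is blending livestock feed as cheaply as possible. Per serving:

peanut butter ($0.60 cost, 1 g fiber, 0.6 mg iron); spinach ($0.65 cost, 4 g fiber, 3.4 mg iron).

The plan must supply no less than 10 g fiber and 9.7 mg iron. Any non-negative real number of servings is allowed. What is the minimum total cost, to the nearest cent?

$1.85

This is a tiny linear program; its minimum lies at a vertex of the feasible set. List the vertices and price them.
peanut butter only: max(10/1, 9.7/0.6) = 16.17 servings → $9.70.
spinach only: max(10/4, 9.7/3.4) = 2.853 servings → $1.85.
peanut butter + spinach with both targets exact would need a negative amount; discard.
The minimum over all feasible corners is $1.85.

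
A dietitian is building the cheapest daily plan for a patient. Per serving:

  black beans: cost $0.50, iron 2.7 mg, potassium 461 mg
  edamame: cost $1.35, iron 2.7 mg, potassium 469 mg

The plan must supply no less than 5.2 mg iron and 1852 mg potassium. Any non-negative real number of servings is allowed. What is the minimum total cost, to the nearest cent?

$2.01

Compare the cost at each extreme point of the feasible region.
black beans only: max(5.2/2.7, 1852/461) = 4.017 servings → $2.01.
edamame only: max(5.2/2.7, 1852/469) = 3.949 servings → $5.33.
black beans + edamame: intersection lies outside the first quadrant.
Cheapest feasible corner: $2.01.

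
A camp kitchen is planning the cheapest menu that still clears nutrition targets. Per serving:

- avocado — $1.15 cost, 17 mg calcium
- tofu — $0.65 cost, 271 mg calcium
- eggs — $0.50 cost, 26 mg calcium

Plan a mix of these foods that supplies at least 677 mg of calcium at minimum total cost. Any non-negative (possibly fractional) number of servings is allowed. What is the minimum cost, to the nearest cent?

$1.62

Cost per mg of calcium: tofu $0.0024, eggs $0.0192, avocado $0.0676.
With no serving limits, use only tofu: 677 mg / 271 mg = 2.498 servings × $0.65 = $1.62.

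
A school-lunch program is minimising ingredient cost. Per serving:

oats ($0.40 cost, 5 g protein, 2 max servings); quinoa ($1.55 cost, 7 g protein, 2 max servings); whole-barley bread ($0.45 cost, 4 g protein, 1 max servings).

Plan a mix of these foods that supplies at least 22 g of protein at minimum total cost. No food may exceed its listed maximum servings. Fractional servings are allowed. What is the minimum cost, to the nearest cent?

Cost per g of protein: oats $0.0800, whole-barley bread $0.1125, quinoa $0.2214.
Take 2 servings of oats: +10.0 g protein for $0.80 (total $0.80, still need 12.0 g).
Take 1 serving of whole-barley bread: +4.0 g protein for $0.45 (total $1.25, still need 8.0 g).
Take 1.143 servings of quinoa: +8.0 g protein for $1.77 (total $3.02, still need 0.0 g).
Greedy by cheapest-per-g is optimal for a single linear constraint, so the minimum cost is $3.02.

$3.02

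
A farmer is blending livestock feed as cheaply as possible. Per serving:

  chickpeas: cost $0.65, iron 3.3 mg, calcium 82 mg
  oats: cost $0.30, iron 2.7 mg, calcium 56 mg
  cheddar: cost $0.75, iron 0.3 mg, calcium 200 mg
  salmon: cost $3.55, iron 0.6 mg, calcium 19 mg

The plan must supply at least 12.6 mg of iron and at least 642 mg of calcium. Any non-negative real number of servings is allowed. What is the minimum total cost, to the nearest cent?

$2.81

chickpeas only: max(12.6/3.3, 642/82) = 7.829 servings → $5.09.
oats only: max(12.6/2.7, 642/56) = 11.46 servings → $3.44.
cheddar only: max(12.6/0.3, 642/200) = 42 servings → $31.50.
salmon only: max(12.6/0.6, 642/19) = 33.79 servings → $119.95.
chickpeas + oats with both targets exact would need a negative amount; discard.
chickpeas + cheddar with both tight: 3.663 servings and 1.708 servings → $3.66.
chickpeas + salmon with both targets exact would need a negative amount; discard.
oats + cheddar with both tight: 4.448 servings and 1.964 servings → $2.81.
oats + salmon: intersection lies outside the first quadrant.
cheddar + salmon with both tight: 1.276 servings and 20.36 servings → $73.24.
So the least-cost plan costs $2.81.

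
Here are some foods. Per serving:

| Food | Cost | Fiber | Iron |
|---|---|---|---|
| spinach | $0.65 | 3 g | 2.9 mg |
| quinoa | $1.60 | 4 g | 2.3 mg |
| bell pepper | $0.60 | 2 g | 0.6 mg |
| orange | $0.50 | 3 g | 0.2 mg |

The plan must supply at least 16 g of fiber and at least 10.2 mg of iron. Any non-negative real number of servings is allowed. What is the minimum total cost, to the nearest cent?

$3.17

spinach only: max(16/3, 10.2/2.9) = 5.333 servings → $3.47.
quinoa only: max(16/4, 10.2/2.3) = 4.435 servings → $7.10.
bell pepper only: max(16/2, 10.2/0.6) = 17 servings → $10.20.
orange only: max(16/3, 10.2/0.2) = 51 servings → $25.50.
spinach + quinoa with both tight: 0.8511 servings and 3.362 servings → $5.93.
spinach + bell pepper with both tight: 2.7 servings and 3.95 servings → $4.12.
spinach + orange with both tight: 3.383 servings and 1.951 servings → $3.17.
quinoa + bell pepper: intersection lies outside the first quadrant.
quinoa + orange: intersection lies outside the first quadrant.
bell pepper + orange: the both-tight solution has a negative serving — not a feasible corner.
Cheapest feasible corner: $3.17.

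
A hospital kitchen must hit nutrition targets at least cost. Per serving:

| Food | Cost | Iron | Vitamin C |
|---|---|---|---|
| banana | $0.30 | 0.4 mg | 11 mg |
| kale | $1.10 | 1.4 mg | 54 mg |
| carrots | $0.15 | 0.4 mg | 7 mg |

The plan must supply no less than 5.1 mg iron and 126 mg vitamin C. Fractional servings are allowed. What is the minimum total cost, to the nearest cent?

Two binding constraints pin down two serving amounts, so the optimal mix uses at most two foods. The candidates are each food alone (scaled to the tighter of iron/vitamin C) and each pair with both constraints tight.
banana only: max(5.1/0.4, 126/11) = 12.75 servings → $3.83.
kale only: max(5.1/1.4, 126/54) = 3.643 servings → $4.01.
carrots only: max(5.1/0.4, 126/7) = 18 servings → $2.70.
banana + kale with both targets exact would need a negative amount; discard.
banana + carrots with both tight: 9.188 servings and 3.562 servings → $3.29.
kale + carrots with both tight: 1.246 servings and 8.39 servings → $2.63.
Cheapest feasible corner: $2.63.

$2.63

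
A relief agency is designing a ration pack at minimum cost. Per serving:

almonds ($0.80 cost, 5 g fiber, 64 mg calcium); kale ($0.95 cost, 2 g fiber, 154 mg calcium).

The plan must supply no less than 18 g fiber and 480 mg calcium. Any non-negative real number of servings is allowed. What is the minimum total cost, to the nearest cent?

With two linear requirements the optimum uses one or two foods; enumerate the corners.
almonds only: max(18/5, 480/64) = 7.5 servings → $6.00.
kale only: max(18/2, 480/154) = 9 servings → $8.55.
almonds + kale with both tight: 2.822 servings and 1.944 servings → $4.10.
The minimum over all feasible corners is $4.10.

$4.10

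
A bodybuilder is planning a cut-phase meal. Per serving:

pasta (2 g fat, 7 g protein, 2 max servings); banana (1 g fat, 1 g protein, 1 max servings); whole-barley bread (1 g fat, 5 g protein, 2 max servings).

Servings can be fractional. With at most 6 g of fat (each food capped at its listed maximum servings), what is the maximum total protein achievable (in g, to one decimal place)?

24.0 g

Protein per g fat: whole-barley bread 5, pasta 3.5, banana 1.
Take 2 servings of whole-barley bread: uses 2 g fat, +10.0 g protein (running total 10.0 g).
Take 2 servings of pasta: uses 4 g fat, +14.0 g protein (running total 24.0 g).
Greedy by best ratio exhausts the fat allowance optimally: 24.0 g.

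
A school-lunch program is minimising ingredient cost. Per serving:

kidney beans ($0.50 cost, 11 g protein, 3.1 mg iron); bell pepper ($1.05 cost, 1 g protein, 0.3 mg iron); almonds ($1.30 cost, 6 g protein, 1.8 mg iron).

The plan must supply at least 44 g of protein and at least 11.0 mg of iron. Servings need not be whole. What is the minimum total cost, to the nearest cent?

This is a tiny linear program; its minimum lies at a vertex of the feasible set. List the vertices and price them.
kidney beans only: max(44/11, 11.0/3.1) = 4 servings → $2.00.
bell pepper only: max(44/1, 11.0/0.3) = 44 servings → $46.20.
almonds only: max(44/6, 11.0/1.8) = 7.333 servings → $9.53.
kidney beans + bell pepper with both targets exact would need a negative amount; discard.
kidney beans + almonds with both targets exact would need a negative amount; discard.
bell pepper + almonds (both tight): parallel constraints — no distinct corner.
Cheapest feasible corner: $2.00.

$2.00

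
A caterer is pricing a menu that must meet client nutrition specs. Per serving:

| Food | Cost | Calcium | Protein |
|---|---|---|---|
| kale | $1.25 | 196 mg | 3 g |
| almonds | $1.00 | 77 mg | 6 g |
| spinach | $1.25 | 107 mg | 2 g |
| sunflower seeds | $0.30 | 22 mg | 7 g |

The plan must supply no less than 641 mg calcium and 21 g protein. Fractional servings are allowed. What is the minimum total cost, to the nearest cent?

An LP optimum is at a vertex; with two nutrient constraints at most two foods are used. Check each candidate.
kale only: max(641/196, 21/3) = 7 servings → $8.75.
almonds only: max(641/77, 21/6) = 8.325 servings → $8.32.
spinach only: max(641/107, 21/2) = 10.5 servings → $13.12.
sunflower seeds only: max(641/22, 21/7) = 29.14 servings → $8.74.
kale + almonds with both tight: 2.359 servings and 2.321 servings → $5.27.
kale + spinach with both targets exact would need a negative amount; discard.
kale + sunflower seeds with both tight: 3.082 servings and 1.679 servings → $4.36.
almonds + spinach with both tight: 1.977 servings and 4.568 servings → $7.69.
almonds + sunflower seeds: intersection lies outside the first quadrant.
spinach + sunflower seeds with both tight: 5.709 servings and 1.369 servings → $7.55.
So the least-cost plan costs $4.36.

$4.36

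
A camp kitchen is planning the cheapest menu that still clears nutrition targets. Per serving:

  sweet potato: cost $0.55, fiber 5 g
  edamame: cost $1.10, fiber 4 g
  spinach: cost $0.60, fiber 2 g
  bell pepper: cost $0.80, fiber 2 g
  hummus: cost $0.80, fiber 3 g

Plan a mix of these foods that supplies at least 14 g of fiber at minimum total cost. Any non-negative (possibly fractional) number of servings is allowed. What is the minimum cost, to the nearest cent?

$1.54

Cost per g of fiber: sweet potato $0.1100, hummus $0.2667, edamame $0.2750, spinach $0.3000, bell pepper $0.4000.
With no serving limits, use only sweet potato: 14 g / 5 g = 2.8 servings × $0.55 = $1.54.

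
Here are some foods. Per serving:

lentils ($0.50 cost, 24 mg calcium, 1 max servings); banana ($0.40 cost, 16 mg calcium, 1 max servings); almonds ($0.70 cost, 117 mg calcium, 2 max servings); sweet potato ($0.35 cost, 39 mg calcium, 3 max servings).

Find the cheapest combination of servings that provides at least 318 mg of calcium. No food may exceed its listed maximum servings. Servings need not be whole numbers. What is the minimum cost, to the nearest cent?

$2.15

Cost per mg of calcium: almonds $0.0060, sweet potato $0.0090, lentils $0.0208, banana $0.0250.
Take 2 servings of almonds: +234.0 mg calcium for $1.40 (total $1.40, still need 84.0 mg).
Take 2.154 servings of sweet potato: +84.0 mg calcium for $0.75 (total $2.15, still need 0.0 mg).
Filling from the cheapest source first is optimal under one linear minimum: $2.15.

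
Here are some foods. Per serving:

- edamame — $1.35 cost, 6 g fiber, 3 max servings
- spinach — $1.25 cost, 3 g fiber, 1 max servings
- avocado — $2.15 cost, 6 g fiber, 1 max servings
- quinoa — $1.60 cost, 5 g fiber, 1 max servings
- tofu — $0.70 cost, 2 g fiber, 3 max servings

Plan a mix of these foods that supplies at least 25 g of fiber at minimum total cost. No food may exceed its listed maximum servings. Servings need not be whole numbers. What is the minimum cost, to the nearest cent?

$6.35

Cost per g of fiber: edamame $0.2250, quinoa $0.3200, tofu $0.3500, avocado $0.3583, spinach $0.4167.
Take 3 servings of edamame: +18.0 g fiber for $4.05 (total $4.05, still need 7.0 g).
Take 1 serving of quinoa: +5.0 g fiber for $1.60 (total $5.65, still need 2.0 g).
Take 1 serving of tofu: +2.0 g fiber for $0.70 (total $6.35, still need 0.0 g).
Filling from the cheapest source first is optimal under one linear minimum: $6.35.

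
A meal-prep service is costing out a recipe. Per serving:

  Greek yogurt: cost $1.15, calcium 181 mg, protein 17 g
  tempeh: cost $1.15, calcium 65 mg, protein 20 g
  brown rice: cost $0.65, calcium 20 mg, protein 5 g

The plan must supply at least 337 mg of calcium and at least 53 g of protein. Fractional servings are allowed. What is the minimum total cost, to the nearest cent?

$3.27

A basic optimal solution has at most two foods positive. Try each food alone and each pair with both targets met exactly.
Greek yogurt only: max(337/181, 53/17) = 3.118 servings → $3.59.
tempeh only: max(337/65, 53/20) = 5.185 servings → $5.96.
brown rice only: max(337/20, 53/5) = 16.85 servings → $10.95.
Greek yogurt + tempeh with both tight: 1.31 servings and 1.536 servings → $3.27.
Greek yogurt + brown rice with both tight: 1.106 servings and 6.839 servings → $5.72.
tempeh + brown rice: intersection lies outside the first quadrant.
Cheapest feasible corner: $3.27.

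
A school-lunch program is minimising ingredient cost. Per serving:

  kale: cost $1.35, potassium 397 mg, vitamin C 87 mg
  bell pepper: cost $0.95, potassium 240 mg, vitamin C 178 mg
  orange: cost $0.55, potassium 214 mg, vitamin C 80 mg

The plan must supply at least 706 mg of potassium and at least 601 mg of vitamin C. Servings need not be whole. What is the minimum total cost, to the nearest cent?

$3.21

kale only: max(706/397, 601/87) = 6.908 servings → $9.33.
bell pepper only: max(706/240, 601/178) = 3.376 servings → $3.21.
orange only: max(706/214, 601/80) = 7.513 servings → $4.13.
kale + bell pepper: intersection lies outside the first quadrant.
kale + orange: the both-tight solution has a negative serving — not a feasible corner.
bell pepper + orange: the both-tight solution has a negative serving — not a feasible corner.
The minimum over all feasible corners is $3.21.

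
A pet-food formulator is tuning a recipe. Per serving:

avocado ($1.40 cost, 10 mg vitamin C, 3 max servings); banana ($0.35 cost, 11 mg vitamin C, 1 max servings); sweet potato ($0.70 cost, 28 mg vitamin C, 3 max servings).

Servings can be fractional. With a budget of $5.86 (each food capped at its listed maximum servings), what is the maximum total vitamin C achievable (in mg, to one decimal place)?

119.4 mg

Vitamin C per dollar: sweet potato 40, banana 31.43, avocado 7.143.
Take 3 servings of sweet potato: spends $2.10, +84.0 mg vitamin C (running total 84.0 mg).
Take 1 serving of banana: spends $0.35, +11.0 mg vitamin C (running total 95.0 mg).
Take 2.436 servings of avocado: spends $3.41, +24.4 mg vitamin C (running total 119.4 mg).
Filling greedily by vitamin C-per-dollar is optimal for one linear limit, giving 119.4 mg.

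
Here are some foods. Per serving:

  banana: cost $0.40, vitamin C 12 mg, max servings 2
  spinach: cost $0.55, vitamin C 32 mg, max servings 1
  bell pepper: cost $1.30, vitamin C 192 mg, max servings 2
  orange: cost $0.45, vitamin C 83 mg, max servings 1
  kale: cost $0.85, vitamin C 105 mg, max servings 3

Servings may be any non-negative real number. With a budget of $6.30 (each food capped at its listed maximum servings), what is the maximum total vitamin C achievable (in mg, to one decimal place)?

Vitamin C per dollar: orange 184.4, bell pepper 147.7, kale 123.5, spinach 58.18, banana 30.
Take 1 serving of orange: spends $0.45, +83.0 mg vitamin C (running total 83.0 mg).
Take 2 servings of bell pepper: spends $2.60, +384.0 mg vitamin C (running total 467.0 mg).
Take 3 servings of kale: spends $2.55, +315.0 mg vitamin C (running total 782.0 mg).
Take 1 serving of spinach: spends $0.55, +32.0 mg vitamin C (running total 814.0 mg).
Take 0.375 servings of banana: spends $0.15, +4.5 mg vitamin C (running total 818.5 mg).
Greedy by best ratio exhausts the cost allowance optimally: 818.5 mg.

818.5 mg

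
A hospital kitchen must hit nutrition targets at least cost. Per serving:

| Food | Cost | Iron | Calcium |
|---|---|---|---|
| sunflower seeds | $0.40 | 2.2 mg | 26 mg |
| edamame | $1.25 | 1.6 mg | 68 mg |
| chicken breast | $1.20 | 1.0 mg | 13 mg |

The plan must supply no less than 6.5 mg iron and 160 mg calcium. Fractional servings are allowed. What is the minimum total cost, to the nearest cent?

$2.46

Check every corner: each single food scaled to meet both minima, and each pair solved so both constraints bind.
sunflower seeds only: max(6.5/2.2, 160/26) = 6.154 servings → $2.46.
edamame only: max(6.5/1.6, 160/68) = 4.062 servings → $5.08.
chicken breast only: max(6.5/1.0, 160/13) = 12.31 servings → $14.77.
sunflower seeds + edamame with both tight: 1.722 servings and 1.694 servings → $2.81.
sunflower seeds + chicken breast: intersection lies outside the first quadrant.
edamame + chicken breast with both tight: 1.6 servings and 3.941 servings → $6.73.
The minimum over all feasible corners is $2.46.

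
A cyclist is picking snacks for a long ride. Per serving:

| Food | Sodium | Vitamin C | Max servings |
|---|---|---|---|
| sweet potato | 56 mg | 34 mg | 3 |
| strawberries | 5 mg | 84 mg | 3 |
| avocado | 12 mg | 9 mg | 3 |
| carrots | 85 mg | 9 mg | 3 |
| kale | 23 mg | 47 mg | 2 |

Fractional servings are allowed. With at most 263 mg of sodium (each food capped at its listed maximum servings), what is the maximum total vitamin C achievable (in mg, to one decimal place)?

Vitamin C per mg sodium: strawberries 16.8, kale 2.043, avocado 0.75, sweet potato 0.6071, carrots 0.1059.
Take 3 servings of strawberries: uses 15 mg sodium, +252.0 mg vitamin C (running total 252.0 mg).
Take 2 servings of kale: uses 46 mg sodium, +94.0 mg vitamin C (running total 346.0 mg).
Take 3 servings of avocado: uses 36 mg sodium, +27.0 mg vitamin C (running total 373.0 mg).
Take 2.964 servings of sweet potato: uses 166 mg sodium, +100.8 mg vitamin C (running total 473.8 mg).
Greedy by best ratio exhausts the sodium allowance optimally: 473.8 mg.

473.8 mg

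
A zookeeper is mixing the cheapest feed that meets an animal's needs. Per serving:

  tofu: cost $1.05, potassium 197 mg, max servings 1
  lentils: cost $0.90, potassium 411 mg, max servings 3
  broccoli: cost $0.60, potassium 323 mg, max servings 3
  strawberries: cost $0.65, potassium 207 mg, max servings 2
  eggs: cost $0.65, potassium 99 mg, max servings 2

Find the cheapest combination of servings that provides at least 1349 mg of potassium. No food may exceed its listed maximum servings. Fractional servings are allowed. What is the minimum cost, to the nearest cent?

$2.63

Cost per mg of potassium: broccoli $0.0019, lentils $0.0022, strawberries $0.0031, tofu $0.0053, eggs $0.0066.
Take 3 servings of broccoli: +969.0 mg potassium for $1.80 (total $1.80, still need 380.0 mg).
Take 0.9246 servings of lentils: +380.0 mg potassium for $0.83 (total $2.63, still need 0.0 mg).
Filling from the cheapest source first is optimal under one linear minimum: $2.63.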